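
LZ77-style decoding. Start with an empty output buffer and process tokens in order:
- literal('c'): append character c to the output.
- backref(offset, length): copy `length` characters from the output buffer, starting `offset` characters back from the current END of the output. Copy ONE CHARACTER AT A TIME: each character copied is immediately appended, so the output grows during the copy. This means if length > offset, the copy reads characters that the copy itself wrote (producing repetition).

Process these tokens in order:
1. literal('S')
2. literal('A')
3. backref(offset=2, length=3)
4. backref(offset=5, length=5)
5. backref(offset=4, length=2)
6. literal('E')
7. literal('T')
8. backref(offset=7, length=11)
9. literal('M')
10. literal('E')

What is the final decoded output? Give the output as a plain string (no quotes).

Answer: SASASSASASASETSASASETSASAME

Derivation:
Token 1: literal('S'). Output: "S"
Token 2: literal('A'). Output: "SA"
Token 3: backref(off=2, len=3) (overlapping!). Copied 'SAS' from pos 0. Output: "SASAS"
Token 4: backref(off=5, len=5). Copied 'SASAS' from pos 0. Output: "SASASSASAS"
Token 5: backref(off=4, len=2). Copied 'AS' from pos 6. Output: "SASASSASASAS"
Token 6: literal('E'). Output: "SASASSASASASE"
Token 7: literal('T'). Output: "SASASSASASASET"
Token 8: backref(off=7, len=11) (overlapping!). Copied 'SASASETSASA' from pos 7. Output: "SASASSASASASETSASASETSASA"
Token 9: literal('M'). Output: "SASASSASASASETSASASETSASAM"
Token 10: literal('E'). Output: "SASASSASASASETSASASETSASAME"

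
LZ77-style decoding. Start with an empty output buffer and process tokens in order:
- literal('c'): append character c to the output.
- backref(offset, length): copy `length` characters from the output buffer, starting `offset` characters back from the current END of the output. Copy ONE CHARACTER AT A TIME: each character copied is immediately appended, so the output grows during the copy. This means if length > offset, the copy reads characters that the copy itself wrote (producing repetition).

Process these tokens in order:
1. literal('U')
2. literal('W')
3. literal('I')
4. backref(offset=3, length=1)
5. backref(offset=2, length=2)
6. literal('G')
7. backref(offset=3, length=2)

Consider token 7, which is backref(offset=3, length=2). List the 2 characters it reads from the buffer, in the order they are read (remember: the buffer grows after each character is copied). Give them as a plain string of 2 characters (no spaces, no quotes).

Answer: IU

Derivation:
Token 1: literal('U'). Output: "U"
Token 2: literal('W'). Output: "UW"
Token 3: literal('I'). Output: "UWI"
Token 4: backref(off=3, len=1). Copied 'U' from pos 0. Output: "UWIU"
Token 5: backref(off=2, len=2). Copied 'IU' from pos 2. Output: "UWIUIU"
Token 6: literal('G'). Output: "UWIUIUG"
Token 7: backref(off=3, len=2). Buffer before: "UWIUIUG" (len 7)
  byte 1: read out[4]='I', append. Buffer now: "UWIUIUGI"
  byte 2: read out[5]='U', append. Buffer now: "UWIUIUGIU"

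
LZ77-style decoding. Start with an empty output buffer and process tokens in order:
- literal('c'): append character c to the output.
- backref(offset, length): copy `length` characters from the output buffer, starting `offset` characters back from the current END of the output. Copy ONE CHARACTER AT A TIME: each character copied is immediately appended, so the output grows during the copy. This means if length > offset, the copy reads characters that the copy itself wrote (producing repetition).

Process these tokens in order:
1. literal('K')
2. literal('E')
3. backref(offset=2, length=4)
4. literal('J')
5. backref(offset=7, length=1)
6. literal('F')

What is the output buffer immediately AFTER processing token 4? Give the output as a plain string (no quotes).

Token 1: literal('K'). Output: "K"
Token 2: literal('E'). Output: "KE"
Token 3: backref(off=2, len=4) (overlapping!). Copied 'KEKE' from pos 0. Output: "KEKEKE"
Token 4: literal('J'). Output: "KEKEKEJ"

Answer: KEKEKEJ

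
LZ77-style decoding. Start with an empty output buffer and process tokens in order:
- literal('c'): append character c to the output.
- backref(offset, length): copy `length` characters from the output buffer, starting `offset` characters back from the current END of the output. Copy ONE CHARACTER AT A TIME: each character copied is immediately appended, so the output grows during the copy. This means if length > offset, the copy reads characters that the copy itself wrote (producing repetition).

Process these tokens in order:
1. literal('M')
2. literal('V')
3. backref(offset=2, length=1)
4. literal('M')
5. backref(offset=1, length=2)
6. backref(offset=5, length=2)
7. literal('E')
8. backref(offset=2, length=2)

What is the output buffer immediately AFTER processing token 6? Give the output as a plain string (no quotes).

Token 1: literal('M'). Output: "M"
Token 2: literal('V'). Output: "MV"
Token 3: backref(off=2, len=1). Copied 'M' from pos 0. Output: "MVM"
Token 4: literal('M'). Output: "MVMM"
Token 5: backref(off=1, len=2) (overlapping!). Copied 'MM' from pos 3. Output: "MVMMMM"
Token 6: backref(off=5, len=2). Copied 'VM' from pos 1. Output: "MVMMMMVM"

Answer: MVMMMMVM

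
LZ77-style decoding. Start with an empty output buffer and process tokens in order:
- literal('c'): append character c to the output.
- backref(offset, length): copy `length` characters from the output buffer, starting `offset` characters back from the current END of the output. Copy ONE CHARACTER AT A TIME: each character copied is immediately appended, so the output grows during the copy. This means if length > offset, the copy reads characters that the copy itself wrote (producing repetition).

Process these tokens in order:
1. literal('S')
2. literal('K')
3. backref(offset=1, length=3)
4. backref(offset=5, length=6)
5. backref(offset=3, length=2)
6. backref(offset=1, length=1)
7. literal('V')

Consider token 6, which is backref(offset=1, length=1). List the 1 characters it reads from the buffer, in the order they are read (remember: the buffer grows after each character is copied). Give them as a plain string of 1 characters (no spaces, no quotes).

Token 1: literal('S'). Output: "S"
Token 2: literal('K'). Output: "SK"
Token 3: backref(off=1, len=3) (overlapping!). Copied 'KKK' from pos 1. Output: "SKKKK"
Token 4: backref(off=5, len=6) (overlapping!). Copied 'SKKKKS' from pos 0. Output: "SKKKKSKKKKS"
Token 5: backref(off=3, len=2). Copied 'KK' from pos 8. Output: "SKKKKSKKKKSKK"
Token 6: backref(off=1, len=1). Buffer before: "SKKKKSKKKKSKK" (len 13)
  byte 1: read out[12]='K', append. Buffer now: "SKKKKSKKKKSKKK"

Answer: K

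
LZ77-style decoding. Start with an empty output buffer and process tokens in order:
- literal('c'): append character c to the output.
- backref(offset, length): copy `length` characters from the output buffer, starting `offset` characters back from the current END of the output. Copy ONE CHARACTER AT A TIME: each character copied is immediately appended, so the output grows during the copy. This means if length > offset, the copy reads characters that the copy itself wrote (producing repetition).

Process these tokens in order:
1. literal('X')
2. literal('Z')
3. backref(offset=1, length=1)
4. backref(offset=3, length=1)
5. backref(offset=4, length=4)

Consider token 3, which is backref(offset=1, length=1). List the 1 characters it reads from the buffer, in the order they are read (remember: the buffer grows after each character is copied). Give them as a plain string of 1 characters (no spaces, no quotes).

Answer: Z

Derivation:
Token 1: literal('X'). Output: "X"
Token 2: literal('Z'). Output: "XZ"
Token 3: backref(off=1, len=1). Buffer before: "XZ" (len 2)
  byte 1: read out[1]='Z', append. Buffer now: "XZZ"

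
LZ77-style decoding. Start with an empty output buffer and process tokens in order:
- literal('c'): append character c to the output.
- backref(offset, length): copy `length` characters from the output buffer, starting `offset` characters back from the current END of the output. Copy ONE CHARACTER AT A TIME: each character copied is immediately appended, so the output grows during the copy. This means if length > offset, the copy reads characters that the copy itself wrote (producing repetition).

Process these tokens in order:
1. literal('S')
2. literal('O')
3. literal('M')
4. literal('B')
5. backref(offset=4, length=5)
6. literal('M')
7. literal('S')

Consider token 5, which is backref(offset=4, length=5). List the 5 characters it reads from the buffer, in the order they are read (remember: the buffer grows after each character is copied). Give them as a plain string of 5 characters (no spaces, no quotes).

Answer: SOMBS

Derivation:
Token 1: literal('S'). Output: "S"
Token 2: literal('O'). Output: "SO"
Token 3: literal('M'). Output: "SOM"
Token 4: literal('B'). Output: "SOMB"
Token 5: backref(off=4, len=5). Buffer before: "SOMB" (len 4)
  byte 1: read out[0]='S', append. Buffer now: "SOMBS"
  byte 2: read out[1]='O', append. Buffer now: "SOMBSO"
  byte 3: read out[2]='M', append. Buffer now: "SOMBSOM"
  byte 4: read out[3]='B', append. Buffer now: "SOMBSOMB"
  byte 5: read out[4]='S', append. Buffer now: "SOMBSOMBS"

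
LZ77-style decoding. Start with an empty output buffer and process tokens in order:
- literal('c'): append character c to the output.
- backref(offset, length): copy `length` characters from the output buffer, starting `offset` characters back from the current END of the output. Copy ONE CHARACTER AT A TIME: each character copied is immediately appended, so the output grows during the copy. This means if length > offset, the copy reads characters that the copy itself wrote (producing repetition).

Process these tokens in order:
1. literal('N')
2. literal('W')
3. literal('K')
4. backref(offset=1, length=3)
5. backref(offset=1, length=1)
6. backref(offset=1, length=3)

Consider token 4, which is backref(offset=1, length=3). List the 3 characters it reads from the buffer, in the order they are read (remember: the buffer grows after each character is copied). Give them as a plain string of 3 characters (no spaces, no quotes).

Answer: KKK

Derivation:
Token 1: literal('N'). Output: "N"
Token 2: literal('W'). Output: "NW"
Token 3: literal('K'). Output: "NWK"
Token 4: backref(off=1, len=3). Buffer before: "NWK" (len 3)
  byte 1: read out[2]='K', append. Buffer now: "NWKK"
  byte 2: read out[3]='K', append. Buffer now: "NWKKK"
  byte 3: read out[4]='K', append. Buffer now: "NWKKKK"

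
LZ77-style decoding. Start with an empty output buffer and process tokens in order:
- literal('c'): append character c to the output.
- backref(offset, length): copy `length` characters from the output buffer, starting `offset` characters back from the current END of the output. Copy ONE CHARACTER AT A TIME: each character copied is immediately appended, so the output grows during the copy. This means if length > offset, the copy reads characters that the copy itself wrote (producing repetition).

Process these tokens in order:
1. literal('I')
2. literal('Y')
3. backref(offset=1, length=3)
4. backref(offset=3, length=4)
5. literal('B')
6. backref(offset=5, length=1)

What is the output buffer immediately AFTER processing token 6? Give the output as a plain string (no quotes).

Token 1: literal('I'). Output: "I"
Token 2: literal('Y'). Output: "IY"
Token 3: backref(off=1, len=3) (overlapping!). Copied 'YYY' from pos 1. Output: "IYYYY"
Token 4: backref(off=3, len=4) (overlapping!). Copied 'YYYY' from pos 2. Output: "IYYYYYYYY"
Token 5: literal('B'). Output: "IYYYYYYYYB"
Token 6: backref(off=5, len=1). Copied 'Y' from pos 5. Output: "IYYYYYYYYBY"

Answer: IYYYYYYYYBY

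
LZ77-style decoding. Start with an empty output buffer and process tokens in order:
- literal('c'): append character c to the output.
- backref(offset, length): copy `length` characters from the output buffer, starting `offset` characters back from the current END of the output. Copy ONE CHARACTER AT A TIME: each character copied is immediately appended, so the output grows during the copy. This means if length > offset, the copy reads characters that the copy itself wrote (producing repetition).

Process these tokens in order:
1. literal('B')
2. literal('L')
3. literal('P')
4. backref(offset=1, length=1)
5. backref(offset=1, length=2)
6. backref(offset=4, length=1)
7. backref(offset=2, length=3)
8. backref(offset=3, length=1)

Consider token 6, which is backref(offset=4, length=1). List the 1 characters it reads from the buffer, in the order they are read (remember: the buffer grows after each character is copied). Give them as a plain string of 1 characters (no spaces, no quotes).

Token 1: literal('B'). Output: "B"
Token 2: literal('L'). Output: "BL"
Token 3: literal('P'). Output: "BLP"
Token 4: backref(off=1, len=1). Copied 'P' from pos 2. Output: "BLPP"
Token 5: backref(off=1, len=2) (overlapping!). Copied 'PP' from pos 3. Output: "BLPPPP"
Token 6: backref(off=4, len=1). Buffer before: "BLPPPP" (len 6)
  byte 1: read out[2]='P', append. Buffer now: "BLPPPPP"

Answer: P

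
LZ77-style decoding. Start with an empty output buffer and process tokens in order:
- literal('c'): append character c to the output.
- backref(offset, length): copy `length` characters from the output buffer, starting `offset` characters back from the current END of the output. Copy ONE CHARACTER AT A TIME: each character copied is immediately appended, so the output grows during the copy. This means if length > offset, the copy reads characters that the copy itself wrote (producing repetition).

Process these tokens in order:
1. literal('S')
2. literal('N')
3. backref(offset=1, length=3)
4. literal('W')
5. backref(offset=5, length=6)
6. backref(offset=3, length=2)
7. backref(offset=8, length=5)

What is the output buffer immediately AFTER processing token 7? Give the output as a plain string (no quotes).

Token 1: literal('S'). Output: "S"
Token 2: literal('N'). Output: "SN"
Token 3: backref(off=1, len=3) (overlapping!). Copied 'NNN' from pos 1. Output: "SNNNN"
Token 4: literal('W'). Output: "SNNNNW"
Token 5: backref(off=5, len=6) (overlapping!). Copied 'NNNNWN' from pos 1. Output: "SNNNNWNNNNWN"
Token 6: backref(off=3, len=2). Copied 'NW' from pos 9. Output: "SNNNNWNNNNWNNW"
Token 7: backref(off=8, len=5). Copied 'NNNNW' from pos 6. Output: "SNNNNWNNNNWNNWNNNNW"

Answer: SNNNNWNNNNWNNWNNNNW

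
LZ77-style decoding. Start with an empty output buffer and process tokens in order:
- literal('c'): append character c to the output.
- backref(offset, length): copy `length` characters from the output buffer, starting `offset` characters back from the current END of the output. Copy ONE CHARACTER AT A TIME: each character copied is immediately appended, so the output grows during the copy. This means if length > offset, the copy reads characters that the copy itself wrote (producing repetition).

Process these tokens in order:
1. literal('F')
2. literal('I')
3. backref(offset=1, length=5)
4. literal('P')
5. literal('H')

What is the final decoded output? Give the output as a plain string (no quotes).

Answer: FIIIIIIPH

Derivation:
Token 1: literal('F'). Output: "F"
Token 2: literal('I'). Output: "FI"
Token 3: backref(off=1, len=5) (overlapping!). Copied 'IIIII' from pos 1. Output: "FIIIIII"
Token 4: literal('P'). Output: "FIIIIIIP"
Token 5: literal('H'). Output: "FIIIIIIPH"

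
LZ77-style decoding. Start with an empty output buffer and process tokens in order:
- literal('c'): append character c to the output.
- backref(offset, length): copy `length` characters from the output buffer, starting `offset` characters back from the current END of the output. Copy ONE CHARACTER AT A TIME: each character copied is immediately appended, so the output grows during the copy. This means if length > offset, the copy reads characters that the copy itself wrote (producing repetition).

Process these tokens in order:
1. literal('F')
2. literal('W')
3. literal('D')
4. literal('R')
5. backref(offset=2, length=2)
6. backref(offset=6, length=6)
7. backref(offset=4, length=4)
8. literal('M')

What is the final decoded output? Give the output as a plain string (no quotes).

Answer: FWDRDRFWDRDRDRDRM

Derivation:
Token 1: literal('F'). Output: "F"
Token 2: literal('W'). Output: "FW"
Token 3: literal('D'). Output: "FWD"
Token 4: literal('R'). Output: "FWDR"
Token 5: backref(off=2, len=2). Copied 'DR' from pos 2. Output: "FWDRDR"
Token 6: backref(off=6, len=6). Copied 'FWDRDR' from pos 0. Output: "FWDRDRFWDRDR"
Token 7: backref(off=4, len=4). Copied 'DRDR' from pos 8. Output: "FWDRDRFWDRDRDRDR"
Token 8: literal('M'). Output: "FWDRDRFWDRDRDRDRM"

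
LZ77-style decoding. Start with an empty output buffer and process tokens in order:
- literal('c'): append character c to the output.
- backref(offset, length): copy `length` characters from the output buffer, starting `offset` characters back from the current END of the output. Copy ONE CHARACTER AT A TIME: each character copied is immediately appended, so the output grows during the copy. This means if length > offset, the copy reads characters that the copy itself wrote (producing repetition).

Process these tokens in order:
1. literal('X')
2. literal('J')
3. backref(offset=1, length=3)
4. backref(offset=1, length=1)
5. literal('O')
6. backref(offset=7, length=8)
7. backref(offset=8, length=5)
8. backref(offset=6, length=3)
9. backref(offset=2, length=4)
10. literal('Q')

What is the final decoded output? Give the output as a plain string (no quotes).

Token 1: literal('X'). Output: "X"
Token 2: literal('J'). Output: "XJ"
Token 3: backref(off=1, len=3) (overlapping!). Copied 'JJJ' from pos 1. Output: "XJJJJ"
Token 4: backref(off=1, len=1). Copied 'J' from pos 4. Output: "XJJJJJ"
Token 5: literal('O'). Output: "XJJJJJO"
Token 6: backref(off=7, len=8) (overlapping!). Copied 'XJJJJJOX' from pos 0. Output: "XJJJJJOXJJJJJOX"
Token 7: backref(off=8, len=5). Copied 'XJJJJ' from pos 7. Output: "XJJJJJOXJJJJJOXXJJJJ"
Token 8: backref(off=6, len=3). Copied 'XXJ' from pos 14. Output: "XJJJJJOXJJJJJOXXJJJJXXJ"
Token 9: backref(off=2, len=4) (overlapping!). Copied 'XJXJ' from pos 21. Output: "XJJJJJOXJJJJJOXXJJJJXXJXJXJ"
Token 10: literal('Q'). Output: "XJJJJJOXJJJJJOXXJJJJXXJXJXJQ"

Answer: XJJJJJOXJJJJJOXXJJJJXXJXJXJQ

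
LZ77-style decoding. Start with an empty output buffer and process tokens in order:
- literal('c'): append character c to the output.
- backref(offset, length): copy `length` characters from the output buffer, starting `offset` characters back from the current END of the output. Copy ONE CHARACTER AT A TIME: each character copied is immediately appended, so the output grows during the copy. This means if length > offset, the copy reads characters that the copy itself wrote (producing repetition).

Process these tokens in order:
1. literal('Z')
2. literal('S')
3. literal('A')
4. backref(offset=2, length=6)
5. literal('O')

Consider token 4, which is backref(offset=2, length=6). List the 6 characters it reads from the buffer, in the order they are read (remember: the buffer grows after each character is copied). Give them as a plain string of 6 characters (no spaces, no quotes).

Token 1: literal('Z'). Output: "Z"
Token 2: literal('S'). Output: "ZS"
Token 3: literal('A'). Output: "ZSA"
Token 4: backref(off=2, len=6). Buffer before: "ZSA" (len 3)
  byte 1: read out[1]='S', append. Buffer now: "ZSAS"
  byte 2: read out[2]='A', append. Buffer now: "ZSASA"
  byte 3: read out[3]='S', append. Buffer now: "ZSASAS"
  byte 4: read out[4]='A', append. Buffer now: "ZSASASA"
  byte 5: read out[5]='S', append. Buffer now: "ZSASASAS"
  byte 6: read out[6]='A', append. Buffer now: "ZSASASASA"

Answer: SASASA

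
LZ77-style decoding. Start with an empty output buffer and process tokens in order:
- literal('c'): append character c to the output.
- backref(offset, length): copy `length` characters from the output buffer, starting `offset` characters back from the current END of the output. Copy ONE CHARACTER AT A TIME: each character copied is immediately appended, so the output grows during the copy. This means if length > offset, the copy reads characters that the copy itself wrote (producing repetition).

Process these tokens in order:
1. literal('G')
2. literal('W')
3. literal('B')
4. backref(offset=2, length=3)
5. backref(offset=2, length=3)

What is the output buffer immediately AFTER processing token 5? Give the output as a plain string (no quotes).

Token 1: literal('G'). Output: "G"
Token 2: literal('W'). Output: "GW"
Token 3: literal('B'). Output: "GWB"
Token 4: backref(off=2, len=3) (overlapping!). Copied 'WBW' from pos 1. Output: "GWBWBW"
Token 5: backref(off=2, len=3) (overlapping!). Copied 'BWB' from pos 4. Output: "GWBWBWBWB"

Answer: GWBWBWBWB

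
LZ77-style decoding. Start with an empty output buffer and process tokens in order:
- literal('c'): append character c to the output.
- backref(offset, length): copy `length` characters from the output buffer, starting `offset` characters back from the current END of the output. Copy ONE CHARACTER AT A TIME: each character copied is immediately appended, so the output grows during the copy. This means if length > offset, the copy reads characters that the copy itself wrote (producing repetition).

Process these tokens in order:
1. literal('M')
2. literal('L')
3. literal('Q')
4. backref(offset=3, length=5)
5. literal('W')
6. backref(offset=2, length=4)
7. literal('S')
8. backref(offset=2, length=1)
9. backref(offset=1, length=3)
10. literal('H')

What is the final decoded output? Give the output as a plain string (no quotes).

Token 1: literal('M'). Output: "M"
Token 2: literal('L'). Output: "ML"
Token 3: literal('Q'). Output: "MLQ"
Token 4: backref(off=3, len=5) (overlapping!). Copied 'MLQML' from pos 0. Output: "MLQMLQML"
Token 5: literal('W'). Output: "MLQMLQMLW"
Token 6: backref(off=2, len=4) (overlapping!). Copied 'LWLW' from pos 7. Output: "MLQMLQMLWLWLW"
Token 7: literal('S'). Output: "MLQMLQMLWLWLWS"
Token 8: backref(off=2, len=1). Copied 'W' from pos 12. Output: "MLQMLQMLWLWLWSW"
Token 9: backref(off=1, len=3) (overlapping!). Copied 'WWW' from pos 14. Output: "MLQMLQMLWLWLWSWWWW"
Token 10: literal('H'). Output: "MLQMLQMLWLWLWSWWWWH"

Answer: MLQMLQMLWLWLWSWWWWH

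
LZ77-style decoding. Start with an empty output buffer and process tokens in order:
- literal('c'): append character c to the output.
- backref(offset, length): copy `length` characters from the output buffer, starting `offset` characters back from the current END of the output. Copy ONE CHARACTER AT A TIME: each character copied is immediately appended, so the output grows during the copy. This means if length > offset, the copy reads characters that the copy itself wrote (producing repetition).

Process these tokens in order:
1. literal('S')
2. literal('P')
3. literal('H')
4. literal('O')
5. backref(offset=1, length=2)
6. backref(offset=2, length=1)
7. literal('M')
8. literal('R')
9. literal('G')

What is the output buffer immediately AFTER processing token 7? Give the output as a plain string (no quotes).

Token 1: literal('S'). Output: "S"
Token 2: literal('P'). Output: "SP"
Token 3: literal('H'). Output: "SPH"
Token 4: literal('O'). Output: "SPHO"
Token 5: backref(off=1, len=2) (overlapping!). Copied 'OO' from pos 3. Output: "SPHOOO"
Token 6: backref(off=2, len=1). Copied 'O' from pos 4. Output: "SPHOOOO"
Token 7: literal('M'). Output: "SPHOOOOM"

Answer: SPHOOOOM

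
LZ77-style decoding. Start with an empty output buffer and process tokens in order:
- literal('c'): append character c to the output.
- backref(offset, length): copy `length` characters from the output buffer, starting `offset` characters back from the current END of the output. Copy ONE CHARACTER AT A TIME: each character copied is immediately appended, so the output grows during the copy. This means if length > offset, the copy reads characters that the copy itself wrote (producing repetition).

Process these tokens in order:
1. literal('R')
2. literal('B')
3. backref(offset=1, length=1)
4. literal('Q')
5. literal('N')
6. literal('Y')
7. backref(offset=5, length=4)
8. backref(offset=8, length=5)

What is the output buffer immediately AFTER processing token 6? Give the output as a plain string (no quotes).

Token 1: literal('R'). Output: "R"
Token 2: literal('B'). Output: "RB"
Token 3: backref(off=1, len=1). Copied 'B' from pos 1. Output: "RBB"
Token 4: literal('Q'). Output: "RBBQ"
Token 5: literal('N'). Output: "RBBQN"
Token 6: literal('Y'). Output: "RBBQNY"

Answer: RBBQNY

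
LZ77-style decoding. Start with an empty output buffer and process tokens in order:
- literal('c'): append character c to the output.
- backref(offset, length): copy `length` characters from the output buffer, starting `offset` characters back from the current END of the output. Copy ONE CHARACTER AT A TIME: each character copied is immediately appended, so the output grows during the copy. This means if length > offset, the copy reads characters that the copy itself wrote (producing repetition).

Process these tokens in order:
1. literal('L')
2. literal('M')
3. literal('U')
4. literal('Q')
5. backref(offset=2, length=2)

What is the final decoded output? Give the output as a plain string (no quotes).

Token 1: literal('L'). Output: "L"
Token 2: literal('M'). Output: "LM"
Token 3: literal('U'). Output: "LMU"
Token 4: literal('Q'). Output: "LMUQ"
Token 5: backref(off=2, len=2). Copied 'UQ' from pos 2. Output: "LMUQUQ"

Answer: LMUQUQ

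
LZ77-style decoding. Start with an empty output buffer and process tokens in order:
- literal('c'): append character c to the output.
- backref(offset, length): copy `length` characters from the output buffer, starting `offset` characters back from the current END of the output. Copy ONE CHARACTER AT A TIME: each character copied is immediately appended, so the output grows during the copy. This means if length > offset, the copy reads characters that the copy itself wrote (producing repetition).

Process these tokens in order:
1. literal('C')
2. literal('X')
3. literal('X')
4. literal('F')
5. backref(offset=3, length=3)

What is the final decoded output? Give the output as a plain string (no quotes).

Answer: CXXFXXF

Derivation:
Token 1: literal('C'). Output: "C"
Token 2: literal('X'). Output: "CX"
Token 3: literal('X'). Output: "CXX"
Token 4: literal('F'). Output: "CXXF"
Token 5: backref(off=3, len=3). Copied 'XXF' from pos 1. Output: "CXXFXXF"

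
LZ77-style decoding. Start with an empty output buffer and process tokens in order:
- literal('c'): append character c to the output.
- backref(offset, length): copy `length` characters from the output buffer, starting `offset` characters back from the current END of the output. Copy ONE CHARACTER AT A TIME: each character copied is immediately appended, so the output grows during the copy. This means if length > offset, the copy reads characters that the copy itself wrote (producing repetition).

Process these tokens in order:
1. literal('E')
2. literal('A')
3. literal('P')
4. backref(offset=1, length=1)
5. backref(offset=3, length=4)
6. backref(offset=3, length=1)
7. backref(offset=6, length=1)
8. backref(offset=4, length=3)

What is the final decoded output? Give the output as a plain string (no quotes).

Answer: EAPPAPPAPPPAP

Derivation:
Token 1: literal('E'). Output: "E"
Token 2: literal('A'). Output: "EA"
Token 3: literal('P'). Output: "EAP"
Token 4: backref(off=1, len=1). Copied 'P' from pos 2. Output: "EAPP"
Token 5: backref(off=3, len=4) (overlapping!). Copied 'APPA' from pos 1. Output: "EAPPAPPA"
Token 6: backref(off=3, len=1). Copied 'P' from pos 5. Output: "EAPPAPPAP"
Token 7: backref(off=6, len=1). Copied 'P' from pos 3. Output: "EAPPAPPAPP"
Token 8: backref(off=4, len=3). Copied 'PAP' from pos 6. Output: "EAPPAPPAPPPAP"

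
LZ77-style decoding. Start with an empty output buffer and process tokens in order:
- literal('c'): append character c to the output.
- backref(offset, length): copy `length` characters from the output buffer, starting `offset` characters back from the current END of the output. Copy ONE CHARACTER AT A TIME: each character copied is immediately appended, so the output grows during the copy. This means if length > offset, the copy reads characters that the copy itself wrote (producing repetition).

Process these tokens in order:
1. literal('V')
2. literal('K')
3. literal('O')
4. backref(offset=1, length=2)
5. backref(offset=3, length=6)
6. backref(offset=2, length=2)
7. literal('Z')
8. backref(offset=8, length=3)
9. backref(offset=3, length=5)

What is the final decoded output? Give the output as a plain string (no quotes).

Token 1: literal('V'). Output: "V"
Token 2: literal('K'). Output: "VK"
Token 3: literal('O'). Output: "VKO"
Token 4: backref(off=1, len=2) (overlapping!). Copied 'OO' from pos 2. Output: "VKOOO"
Token 5: backref(off=3, len=6) (overlapping!). Copied 'OOOOOO' from pos 2. Output: "VKOOOOOOOOO"
Token 6: backref(off=2, len=2). Copied 'OO' from pos 9. Output: "VKOOOOOOOOOOO"
Token 7: literal('Z'). Output: "VKOOOOOOOOOOOZ"
Token 8: backref(off=8, len=3). Copied 'OOO' from pos 6. Output: "VKOOOOOOOOOOOZOOO"
Token 9: backref(off=3, len=5) (overlapping!). Copied 'OOOOO' from pos 14. Output: "VKOOOOOOOOOOOZOOOOOOOO"

Answer: VKOOOOOOOOOOOZOOOOOOOO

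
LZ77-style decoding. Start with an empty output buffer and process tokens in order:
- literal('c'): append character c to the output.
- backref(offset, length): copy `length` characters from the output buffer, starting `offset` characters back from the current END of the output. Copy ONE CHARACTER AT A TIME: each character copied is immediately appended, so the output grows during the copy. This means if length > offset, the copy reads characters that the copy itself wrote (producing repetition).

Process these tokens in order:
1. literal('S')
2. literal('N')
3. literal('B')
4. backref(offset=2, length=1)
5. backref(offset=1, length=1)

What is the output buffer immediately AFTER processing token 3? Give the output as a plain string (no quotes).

Token 1: literal('S'). Output: "S"
Token 2: literal('N'). Output: "SN"
Token 3: literal('B'). Output: "SNB"

Answer: SNB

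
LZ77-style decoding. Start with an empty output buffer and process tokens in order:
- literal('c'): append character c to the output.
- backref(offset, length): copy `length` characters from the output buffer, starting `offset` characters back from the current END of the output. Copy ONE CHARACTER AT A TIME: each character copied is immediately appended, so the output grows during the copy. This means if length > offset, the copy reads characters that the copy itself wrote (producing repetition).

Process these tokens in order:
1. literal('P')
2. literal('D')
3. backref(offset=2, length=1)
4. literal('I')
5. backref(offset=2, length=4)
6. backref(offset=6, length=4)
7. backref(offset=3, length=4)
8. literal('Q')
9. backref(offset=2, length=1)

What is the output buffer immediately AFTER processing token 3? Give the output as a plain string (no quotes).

Answer: PDP

Derivation:
Token 1: literal('P'). Output: "P"
Token 2: literal('D'). Output: "PD"
Token 3: backref(off=2, len=1). Copied 'P' from pos 0. Output: "PDP"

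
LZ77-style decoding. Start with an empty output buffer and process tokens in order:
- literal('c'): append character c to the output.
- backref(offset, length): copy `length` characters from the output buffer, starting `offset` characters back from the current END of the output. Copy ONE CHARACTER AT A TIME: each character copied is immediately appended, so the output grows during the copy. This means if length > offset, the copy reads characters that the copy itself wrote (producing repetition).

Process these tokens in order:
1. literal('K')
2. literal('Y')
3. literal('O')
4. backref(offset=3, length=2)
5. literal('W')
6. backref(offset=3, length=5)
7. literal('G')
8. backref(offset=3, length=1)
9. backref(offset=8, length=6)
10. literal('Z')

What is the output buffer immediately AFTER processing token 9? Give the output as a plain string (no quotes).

Answer: KYOKYWKYWKYGKWKYWKY

Derivation:
Token 1: literal('K'). Output: "K"
Token 2: literal('Y'). Output: "KY"
Token 3: literal('O'). Output: "KYO"
Token 4: backref(off=3, len=2). Copied 'KY' from pos 0. Output: "KYOKY"
Token 5: literal('W'). Output: "KYOKYW"
Token 6: backref(off=3, len=5) (overlapping!). Copied 'KYWKY' from pos 3. Output: "KYOKYWKYWKY"
Token 7: literal('G'). Output: "KYOKYWKYWKYG"
Token 8: backref(off=3, len=1). Copied 'K' from pos 9. Output: "KYOKYWKYWKYGK"
Token 9: backref(off=8, len=6). Copied 'WKYWKY' from pos 5. Output: "KYOKYWKYWKYGKWKYWKY"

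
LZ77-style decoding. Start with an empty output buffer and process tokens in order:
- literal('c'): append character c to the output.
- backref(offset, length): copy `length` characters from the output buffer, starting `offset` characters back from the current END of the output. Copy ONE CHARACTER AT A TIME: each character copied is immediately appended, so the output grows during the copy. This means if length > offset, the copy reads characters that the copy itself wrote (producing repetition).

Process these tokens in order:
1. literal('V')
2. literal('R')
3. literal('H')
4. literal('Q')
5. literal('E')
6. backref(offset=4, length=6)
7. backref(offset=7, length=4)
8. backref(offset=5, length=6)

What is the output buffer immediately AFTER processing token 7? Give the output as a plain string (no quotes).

Answer: VRHQERHQERHERHQ

Derivation:
Token 1: literal('V'). Output: "V"
Token 2: literal('R'). Output: "VR"
Token 3: literal('H'). Output: "VRH"
Token 4: literal('Q'). Output: "VRHQ"
Token 5: literal('E'). Output: "VRHQE"
Token 6: backref(off=4, len=6) (overlapping!). Copied 'RHQERH' from pos 1. Output: "VRHQERHQERH"
Token 7: backref(off=7, len=4). Copied 'ERHQ' from pos 4. Output: "VRHQERHQERHERHQ"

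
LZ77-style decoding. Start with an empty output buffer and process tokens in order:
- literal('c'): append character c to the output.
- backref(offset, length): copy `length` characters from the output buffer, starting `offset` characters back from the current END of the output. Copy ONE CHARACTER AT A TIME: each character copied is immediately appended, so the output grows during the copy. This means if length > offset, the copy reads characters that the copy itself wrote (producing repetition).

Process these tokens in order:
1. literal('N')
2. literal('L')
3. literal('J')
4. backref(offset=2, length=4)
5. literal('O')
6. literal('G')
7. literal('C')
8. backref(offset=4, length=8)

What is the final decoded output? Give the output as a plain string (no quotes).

Token 1: literal('N'). Output: "N"
Token 2: literal('L'). Output: "NL"
Token 3: literal('J'). Output: "NLJ"
Token 4: backref(off=2, len=4) (overlapping!). Copied 'LJLJ' from pos 1. Output: "NLJLJLJ"
Token 5: literal('O'). Output: "NLJLJLJO"
Token 6: literal('G'). Output: "NLJLJLJOG"
Token 7: literal('C'). Output: "NLJLJLJOGC"
Token 8: backref(off=4, len=8) (overlapping!). Copied 'JOGCJOGC' from pos 6. Output: "NLJLJLJOGCJOGCJOGC"

Answer: NLJLJLJOGCJOGCJOGC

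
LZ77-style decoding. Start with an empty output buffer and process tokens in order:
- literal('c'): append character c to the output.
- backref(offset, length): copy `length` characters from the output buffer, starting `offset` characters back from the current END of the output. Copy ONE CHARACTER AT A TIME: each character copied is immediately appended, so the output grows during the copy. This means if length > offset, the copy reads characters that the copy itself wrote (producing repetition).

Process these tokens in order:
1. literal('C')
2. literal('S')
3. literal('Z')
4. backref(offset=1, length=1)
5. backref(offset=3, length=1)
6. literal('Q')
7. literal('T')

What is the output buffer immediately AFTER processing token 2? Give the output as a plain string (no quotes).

Token 1: literal('C'). Output: "C"
Token 2: literal('S'). Output: "CS"

Answer: CS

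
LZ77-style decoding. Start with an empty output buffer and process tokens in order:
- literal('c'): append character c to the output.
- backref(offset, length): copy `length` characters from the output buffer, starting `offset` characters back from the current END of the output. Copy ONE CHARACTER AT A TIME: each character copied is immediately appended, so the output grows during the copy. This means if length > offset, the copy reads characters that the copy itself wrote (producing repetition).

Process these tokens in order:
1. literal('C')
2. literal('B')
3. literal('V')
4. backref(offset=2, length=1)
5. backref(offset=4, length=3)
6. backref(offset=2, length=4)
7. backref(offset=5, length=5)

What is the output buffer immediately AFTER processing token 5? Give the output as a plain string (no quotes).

Token 1: literal('C'). Output: "C"
Token 2: literal('B'). Output: "CB"
Token 3: literal('V'). Output: "CBV"
Token 4: backref(off=2, len=1). Copied 'B' from pos 1. Output: "CBVB"
Token 5: backref(off=4, len=3). Copied 'CBV' from pos 0. Output: "CBVBCBV"

Answer: CBVBCBV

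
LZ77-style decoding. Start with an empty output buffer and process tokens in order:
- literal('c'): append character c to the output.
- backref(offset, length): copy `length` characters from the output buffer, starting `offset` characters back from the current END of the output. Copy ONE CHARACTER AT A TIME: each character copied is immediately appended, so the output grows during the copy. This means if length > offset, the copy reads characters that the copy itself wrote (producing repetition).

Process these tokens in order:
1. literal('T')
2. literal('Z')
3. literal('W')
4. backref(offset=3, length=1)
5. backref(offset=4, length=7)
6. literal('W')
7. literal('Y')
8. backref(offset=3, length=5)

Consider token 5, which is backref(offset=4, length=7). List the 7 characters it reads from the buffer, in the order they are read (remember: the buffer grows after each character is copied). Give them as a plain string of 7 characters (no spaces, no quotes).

Answer: TZWTTZW

Derivation:
Token 1: literal('T'). Output: "T"
Token 2: literal('Z'). Output: "TZ"
Token 3: literal('W'). Output: "TZW"
Token 4: backref(off=3, len=1). Copied 'T' from pos 0. Output: "TZWT"
Token 5: backref(off=4, len=7). Buffer before: "TZWT" (len 4)
  byte 1: read out[0]='T', append. Buffer now: "TZWTT"
  byte 2: read out[1]='Z', append. Buffer now: "TZWTTZ"
  byte 3: read out[2]='W', append. Buffer now: "TZWTTZW"
  byte 4: read out[3]='T', append. Buffer now: "TZWTTZWT"
  byte 5: read out[4]='T', append. Buffer now: "TZWTTZWTT"
  byte 6: read out[5]='Z', append. Buffer now: "TZWTTZWTTZ"
  byte 7: read out[6]='W', append. Buffer now: "TZWTTZWTTZW"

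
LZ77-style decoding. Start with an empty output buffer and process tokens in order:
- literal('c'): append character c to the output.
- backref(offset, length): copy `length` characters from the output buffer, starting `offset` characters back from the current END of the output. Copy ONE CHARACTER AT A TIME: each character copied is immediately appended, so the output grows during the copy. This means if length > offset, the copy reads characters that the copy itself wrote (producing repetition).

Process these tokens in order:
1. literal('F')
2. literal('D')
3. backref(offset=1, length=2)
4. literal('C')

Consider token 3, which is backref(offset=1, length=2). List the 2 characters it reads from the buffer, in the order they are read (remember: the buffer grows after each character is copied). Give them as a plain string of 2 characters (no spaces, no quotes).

Answer: DD

Derivation:
Token 1: literal('F'). Output: "F"
Token 2: literal('D'). Output: "FD"
Token 3: backref(off=1, len=2). Buffer before: "FD" (len 2)
  byte 1: read out[1]='D', append. Buffer now: "FDD"
  byte 2: read out[2]='D', append. Buffer now: "FDDD"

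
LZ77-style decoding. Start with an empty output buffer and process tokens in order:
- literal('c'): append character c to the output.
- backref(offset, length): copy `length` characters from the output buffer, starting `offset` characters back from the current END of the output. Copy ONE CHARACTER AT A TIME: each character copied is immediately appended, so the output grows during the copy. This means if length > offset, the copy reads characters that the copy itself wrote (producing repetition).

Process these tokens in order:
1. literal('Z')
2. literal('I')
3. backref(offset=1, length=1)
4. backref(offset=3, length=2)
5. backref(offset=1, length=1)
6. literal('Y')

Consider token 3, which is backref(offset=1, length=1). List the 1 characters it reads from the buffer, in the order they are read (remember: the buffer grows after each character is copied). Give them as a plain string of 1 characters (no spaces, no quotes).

Answer: I

Derivation:
Token 1: literal('Z'). Output: "Z"
Token 2: literal('I'). Output: "ZI"
Token 3: backref(off=1, len=1). Buffer before: "ZI" (len 2)
  byte 1: read out[1]='I', append. Buffer now: "ZII"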